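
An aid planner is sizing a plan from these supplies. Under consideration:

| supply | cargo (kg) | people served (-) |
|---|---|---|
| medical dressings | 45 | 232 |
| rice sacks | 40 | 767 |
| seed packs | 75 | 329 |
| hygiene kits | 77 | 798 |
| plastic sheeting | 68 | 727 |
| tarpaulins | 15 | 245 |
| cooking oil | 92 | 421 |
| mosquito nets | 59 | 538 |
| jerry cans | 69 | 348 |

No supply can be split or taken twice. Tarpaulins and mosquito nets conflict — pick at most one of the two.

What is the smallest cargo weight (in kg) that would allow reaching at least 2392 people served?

200

Need the lightest bundle worth ≥ 2392.
Taking rice sacks + hygiene kits + plastic sheeting + tarpaulins gives 2537 (≥ 2392) for 200 kg.
No combination under 200 kg hits 2392.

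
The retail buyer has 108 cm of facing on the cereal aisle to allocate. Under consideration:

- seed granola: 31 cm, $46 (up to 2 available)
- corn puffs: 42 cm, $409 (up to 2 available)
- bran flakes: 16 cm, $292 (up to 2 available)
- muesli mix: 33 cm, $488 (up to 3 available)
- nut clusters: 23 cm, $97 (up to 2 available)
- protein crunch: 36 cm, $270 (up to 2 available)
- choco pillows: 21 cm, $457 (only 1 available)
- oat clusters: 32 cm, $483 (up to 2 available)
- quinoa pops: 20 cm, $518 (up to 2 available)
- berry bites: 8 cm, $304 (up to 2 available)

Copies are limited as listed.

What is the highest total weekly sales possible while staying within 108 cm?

Ranking by ratio (weekly sales/cm): berry bites 38.00, quinoa pops 25.90, choco pillows 21.76.
Filling by ratio: bran flakes + choco pillows + 2×quinoa pops + 2×berry bites for 2393, with 15 cm left unused.
Replace choco pillows with muesli mix: the trade gains 31 net, giving 2424 at 105 cm.
No other feasible combination exceeds 2424.

2424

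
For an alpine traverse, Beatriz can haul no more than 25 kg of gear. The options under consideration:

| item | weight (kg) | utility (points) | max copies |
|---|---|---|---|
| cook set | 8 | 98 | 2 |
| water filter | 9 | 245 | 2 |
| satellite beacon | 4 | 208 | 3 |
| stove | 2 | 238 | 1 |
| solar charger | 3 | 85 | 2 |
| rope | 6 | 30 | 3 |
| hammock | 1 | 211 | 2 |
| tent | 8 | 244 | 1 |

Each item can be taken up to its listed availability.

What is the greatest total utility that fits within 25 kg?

1529

Greedy by ratio would take 3×satellite beacon + stove + 2×hammock + tent: 24 kg used, total 1528.
Dropping tent frees 8 kg; slotting in water filter (9 kg) lifts the total to 1529 at 25 kg.
That's the maximum — no swap from here does better than 1529.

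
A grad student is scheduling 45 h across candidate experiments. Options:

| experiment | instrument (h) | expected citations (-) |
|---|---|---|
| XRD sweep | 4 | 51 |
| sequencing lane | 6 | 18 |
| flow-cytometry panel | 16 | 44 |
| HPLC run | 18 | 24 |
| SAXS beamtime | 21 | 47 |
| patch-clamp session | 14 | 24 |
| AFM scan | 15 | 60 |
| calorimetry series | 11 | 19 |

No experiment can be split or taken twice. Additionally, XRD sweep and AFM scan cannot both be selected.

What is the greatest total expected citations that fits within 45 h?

142

By expected citations per h: XRD sweep 12.75, AFM scan 4.00, sequencing lane 3.00, flow-cytometry panel 2.75 lead.
XRD sweep + flow-cytometry panel + SAXS beamtime uses 41 of the 45 h and totals 142.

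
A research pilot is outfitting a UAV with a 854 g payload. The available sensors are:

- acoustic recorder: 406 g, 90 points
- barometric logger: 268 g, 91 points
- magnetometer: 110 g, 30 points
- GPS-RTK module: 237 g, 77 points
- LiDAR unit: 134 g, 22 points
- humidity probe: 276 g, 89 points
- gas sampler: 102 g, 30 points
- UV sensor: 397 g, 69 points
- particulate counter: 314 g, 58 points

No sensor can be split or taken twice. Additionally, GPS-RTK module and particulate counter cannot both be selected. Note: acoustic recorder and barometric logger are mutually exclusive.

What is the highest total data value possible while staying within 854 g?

Ranking by ratio (data value/g): barometric logger 0.34, GPS-RTK module 0.32, humidity probe 0.32, gas sampler 0.29.
Barometric logger + GPS-RTK module + humidity probe uses 781 of the 854 g and totals 257.
No other feasible combination exceeds 257.

257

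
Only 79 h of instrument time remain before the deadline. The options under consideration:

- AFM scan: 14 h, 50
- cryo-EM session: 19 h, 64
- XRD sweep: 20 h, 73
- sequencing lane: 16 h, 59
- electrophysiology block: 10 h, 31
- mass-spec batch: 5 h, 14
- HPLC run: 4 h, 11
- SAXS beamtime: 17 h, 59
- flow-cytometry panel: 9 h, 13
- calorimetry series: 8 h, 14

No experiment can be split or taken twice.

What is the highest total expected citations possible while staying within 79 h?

277

A density-first pass picks AFM scan + XRD sweep + sequencing lane + electrophysiology block + SAXS beamtime — 272 at 77 h.
Replace SAXS beamtime with cryo-EM session: the trade gains 5 net, giving 277 at 79 h.
The closest alternative, AFM scan + XRD sweep + sequencing lane + electrophysiology block + SAXS beamtime, reaches only 272.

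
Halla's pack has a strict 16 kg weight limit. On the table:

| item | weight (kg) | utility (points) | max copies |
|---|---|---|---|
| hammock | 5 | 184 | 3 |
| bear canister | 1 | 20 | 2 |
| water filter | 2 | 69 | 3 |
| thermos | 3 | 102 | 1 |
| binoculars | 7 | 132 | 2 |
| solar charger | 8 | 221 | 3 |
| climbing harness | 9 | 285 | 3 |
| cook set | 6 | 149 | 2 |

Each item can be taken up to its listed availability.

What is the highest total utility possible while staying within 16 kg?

By utility per kg: hammock 36.80, water filter 34.50, thermos 34.00, climbing harness 31.67 lead.
Taking the top-ratio items first gives 3×hammock + bear canister for 572 (16 kg).
Dropping hammock and bear canister frees 6 kg; slotting in 3×water filter (6 kg) lifts the total to 575 at 16 kg.
Every other selection either busts 16 kg or exceeds an availability limit or fails to beat 575.

575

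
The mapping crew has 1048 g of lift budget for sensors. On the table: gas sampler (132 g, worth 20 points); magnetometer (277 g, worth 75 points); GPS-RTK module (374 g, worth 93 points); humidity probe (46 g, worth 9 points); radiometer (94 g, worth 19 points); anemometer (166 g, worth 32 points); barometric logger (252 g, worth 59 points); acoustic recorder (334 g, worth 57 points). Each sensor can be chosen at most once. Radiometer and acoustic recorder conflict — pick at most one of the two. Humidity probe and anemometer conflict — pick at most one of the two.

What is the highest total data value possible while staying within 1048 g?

Best packing: magnetometer + GPS-RTK module + humidity probe + radiometer + barometric logger — 1043 g, 255 total.
Next best is gas sampler + magnetometer + GPS-RTK module + barometric logger at 247 (1035 g) — short by 8.

255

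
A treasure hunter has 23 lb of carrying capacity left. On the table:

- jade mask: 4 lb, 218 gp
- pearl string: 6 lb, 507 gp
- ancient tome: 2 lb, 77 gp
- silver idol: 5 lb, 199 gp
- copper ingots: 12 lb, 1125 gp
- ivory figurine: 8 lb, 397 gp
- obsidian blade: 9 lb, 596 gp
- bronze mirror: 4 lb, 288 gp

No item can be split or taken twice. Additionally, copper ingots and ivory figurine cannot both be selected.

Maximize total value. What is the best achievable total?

1920

Best packing: pearl string + copper ingots + bronze mirror — 22 lb, 1920 total.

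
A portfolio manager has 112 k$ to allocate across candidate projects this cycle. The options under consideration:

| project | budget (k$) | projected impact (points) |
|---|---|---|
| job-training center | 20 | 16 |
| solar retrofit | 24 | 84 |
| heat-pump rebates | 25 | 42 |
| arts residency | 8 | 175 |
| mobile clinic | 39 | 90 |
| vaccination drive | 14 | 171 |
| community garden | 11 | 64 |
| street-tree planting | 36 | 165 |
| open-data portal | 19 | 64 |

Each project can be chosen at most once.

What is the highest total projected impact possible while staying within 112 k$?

Solar retrofit + arts residency + vaccination drive + community garden + street-tree planting + open-data portal uses 112 of the 112 k$ and totals 723.

723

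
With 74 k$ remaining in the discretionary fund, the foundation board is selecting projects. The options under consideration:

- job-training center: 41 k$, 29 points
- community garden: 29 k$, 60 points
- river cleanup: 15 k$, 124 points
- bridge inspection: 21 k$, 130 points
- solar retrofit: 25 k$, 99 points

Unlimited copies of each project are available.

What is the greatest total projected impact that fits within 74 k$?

508

Ranking by ratio (projected impact/k$): river cleanup 8.27, bridge inspection 6.19, solar retrofit 3.96.
Taking the top-ratio projects first gives 4×river cleanup for 496 (60 k$).
Dropping 2×river cleanup frees 30 k$; slotting in 2×bridge inspection (42 k$) lifts the total to 508 at 72 k$.
The spare 2 k$ is too small for any remaining project, and no exchange beats 508.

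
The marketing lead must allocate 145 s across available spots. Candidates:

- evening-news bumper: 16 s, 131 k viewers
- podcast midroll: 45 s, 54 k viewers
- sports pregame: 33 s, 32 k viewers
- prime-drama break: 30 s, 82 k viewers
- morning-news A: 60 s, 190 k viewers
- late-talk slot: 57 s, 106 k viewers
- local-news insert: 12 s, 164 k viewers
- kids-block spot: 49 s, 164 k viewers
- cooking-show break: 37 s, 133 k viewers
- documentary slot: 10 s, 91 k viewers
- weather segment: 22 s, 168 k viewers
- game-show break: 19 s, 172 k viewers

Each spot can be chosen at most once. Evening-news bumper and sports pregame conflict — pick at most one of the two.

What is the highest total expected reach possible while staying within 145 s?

916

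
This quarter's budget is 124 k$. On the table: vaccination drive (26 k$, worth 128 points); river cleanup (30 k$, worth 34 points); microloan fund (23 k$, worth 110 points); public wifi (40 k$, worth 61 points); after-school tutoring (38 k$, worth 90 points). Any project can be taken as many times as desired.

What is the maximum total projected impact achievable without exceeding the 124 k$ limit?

604

Density check — vaccination drive 4.92, microloan fund 4.78, after-school tutoring 2.37 are the best per k$.
A density-first pass picks 4×vaccination drive — 512 at 104 k$.
Replace vaccination drive with 2×microloan fund: the trade gains 92 net, giving 604 at 124 k$.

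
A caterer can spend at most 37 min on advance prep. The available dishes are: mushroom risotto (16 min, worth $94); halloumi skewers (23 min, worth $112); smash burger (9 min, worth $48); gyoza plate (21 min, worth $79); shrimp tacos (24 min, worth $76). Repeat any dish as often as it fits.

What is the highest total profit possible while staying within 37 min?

192

Ranking by ratio (profit/min): mushroom risotto 5.88, smash burger 5.33, halloumi skewers 4.87.
Filling by ratio: 2×mushroom risotto for 188, with 5 min left unused.
Replace 2×mushroom risotto with 4×smash burger: the trade gains 4 net, giving 192 at 36 min.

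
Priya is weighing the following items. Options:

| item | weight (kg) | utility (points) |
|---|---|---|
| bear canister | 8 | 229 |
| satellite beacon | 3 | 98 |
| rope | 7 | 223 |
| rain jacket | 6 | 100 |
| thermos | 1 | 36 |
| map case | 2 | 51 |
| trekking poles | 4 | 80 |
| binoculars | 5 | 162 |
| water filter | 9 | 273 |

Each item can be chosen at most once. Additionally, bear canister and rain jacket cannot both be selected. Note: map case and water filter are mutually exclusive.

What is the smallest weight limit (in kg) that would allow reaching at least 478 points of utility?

15

Look for the lowest-weight combination reaching 478.
satellite beacon + rope + binoculars: 483 utility at 15 kg.
Any bundle with less than 15 kg falls short of 478.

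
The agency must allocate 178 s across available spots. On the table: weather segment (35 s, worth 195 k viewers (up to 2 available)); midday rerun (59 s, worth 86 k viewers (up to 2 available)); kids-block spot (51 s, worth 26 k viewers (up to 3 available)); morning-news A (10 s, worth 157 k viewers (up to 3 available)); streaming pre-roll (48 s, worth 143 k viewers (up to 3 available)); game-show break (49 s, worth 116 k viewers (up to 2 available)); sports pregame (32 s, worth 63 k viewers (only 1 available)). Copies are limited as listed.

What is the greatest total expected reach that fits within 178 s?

Ranking by ratio (expected reach/s): morning-news A 15.70, weather segment 5.57, streaming pre-roll 2.98, game-show break 2.37.
Taking 2×weather segment + 3×morning-news A + streaming pre-roll: 148 s used, 1004 in expected reach.

1004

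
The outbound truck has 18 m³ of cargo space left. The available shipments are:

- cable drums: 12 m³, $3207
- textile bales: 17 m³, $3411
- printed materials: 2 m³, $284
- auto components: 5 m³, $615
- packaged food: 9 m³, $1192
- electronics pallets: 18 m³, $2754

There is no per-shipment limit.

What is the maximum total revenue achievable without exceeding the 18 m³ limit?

4059

Cable drums + 3×printed materials uses 18 of the 18 m³ and totals 4059.
No other feasible combination exceeds 4059.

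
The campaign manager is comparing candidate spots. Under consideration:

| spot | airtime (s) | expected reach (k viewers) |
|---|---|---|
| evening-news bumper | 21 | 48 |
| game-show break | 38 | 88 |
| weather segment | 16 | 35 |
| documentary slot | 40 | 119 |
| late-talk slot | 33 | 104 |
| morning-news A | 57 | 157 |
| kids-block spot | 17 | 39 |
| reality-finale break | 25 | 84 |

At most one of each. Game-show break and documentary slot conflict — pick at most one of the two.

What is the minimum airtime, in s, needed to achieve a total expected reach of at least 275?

96

Look for the lowest-airtime combination reaching 275.
Taking game-show break + late-talk slot + reality-finale break gives 276 (≥ 275) for 96 s.
Below 96 s the best achievable stays under 275.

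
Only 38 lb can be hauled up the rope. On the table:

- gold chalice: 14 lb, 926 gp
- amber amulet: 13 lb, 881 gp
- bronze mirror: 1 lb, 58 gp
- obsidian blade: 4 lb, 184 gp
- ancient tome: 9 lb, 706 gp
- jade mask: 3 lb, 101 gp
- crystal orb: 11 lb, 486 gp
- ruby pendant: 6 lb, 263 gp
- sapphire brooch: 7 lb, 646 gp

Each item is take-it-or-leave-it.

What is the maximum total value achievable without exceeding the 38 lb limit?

Density check — sapphire brooch 92.29, ancient tome 78.44, amber amulet 67.77 are the best per lb.
Filling by ratio: amber amulet + bronze mirror + obsidian blade + ancient tome + jade mask + sapphire brooch for 2576, with 1 lb left unused.
The 13 lb tied up in bronze mirror and ancient tome and jade mask is better spent on gold chalice — total rises to 2637 (38 lb).
That's the maximum — no swap from here does better than 2637.

2637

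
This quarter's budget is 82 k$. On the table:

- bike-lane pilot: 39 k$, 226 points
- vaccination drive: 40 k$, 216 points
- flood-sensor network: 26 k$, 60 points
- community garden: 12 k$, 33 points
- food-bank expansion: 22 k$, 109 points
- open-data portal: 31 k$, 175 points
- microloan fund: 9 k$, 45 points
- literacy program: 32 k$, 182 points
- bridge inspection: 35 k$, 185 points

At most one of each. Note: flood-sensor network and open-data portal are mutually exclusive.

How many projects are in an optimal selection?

3

The maximum projected impact within 82 k$ is 453.
bike-lane pilot + microloan fund + literacy program hits 453 at 80 k$.
Every optimal selection uses 3 projects.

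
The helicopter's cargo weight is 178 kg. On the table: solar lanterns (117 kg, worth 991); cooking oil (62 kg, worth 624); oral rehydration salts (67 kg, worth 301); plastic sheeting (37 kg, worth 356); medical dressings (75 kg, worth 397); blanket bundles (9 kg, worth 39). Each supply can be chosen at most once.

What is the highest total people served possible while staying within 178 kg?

1386

The ratio heuristic lands on cooking oil + plastic sheeting + medical dressings (1377) but leaves 4 kg idle.
The 137 kg tied up in cooking oil and medical dressings is better spent on solar lanterns + blanket bundles — total rises to 1386 (163 kg).
The closest alternative, cooking oil + plastic sheeting + medical dressings, reaches only 1377.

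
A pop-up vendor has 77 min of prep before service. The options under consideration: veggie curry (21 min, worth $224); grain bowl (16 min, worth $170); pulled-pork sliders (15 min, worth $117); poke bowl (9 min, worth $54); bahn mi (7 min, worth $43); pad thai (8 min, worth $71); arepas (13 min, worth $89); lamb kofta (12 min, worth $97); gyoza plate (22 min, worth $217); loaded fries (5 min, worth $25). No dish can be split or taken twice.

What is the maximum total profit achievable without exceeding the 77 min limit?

The ratio heuristic lands on veggie curry + grain bowl + bahn mi + pad thai + gyoza plate (725) but leaves 3 min idle.
The 7 min tied up in bahn mi is better spent on poke bowl — total rises to 736 (76 min).

736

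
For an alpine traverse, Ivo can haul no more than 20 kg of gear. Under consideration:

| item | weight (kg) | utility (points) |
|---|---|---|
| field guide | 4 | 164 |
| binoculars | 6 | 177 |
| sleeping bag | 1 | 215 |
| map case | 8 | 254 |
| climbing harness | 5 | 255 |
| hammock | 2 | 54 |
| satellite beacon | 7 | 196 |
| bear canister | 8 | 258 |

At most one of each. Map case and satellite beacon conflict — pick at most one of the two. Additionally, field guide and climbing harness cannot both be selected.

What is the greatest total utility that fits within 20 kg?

905

By utility per kg: sleeping bag 215.00, climbing harness 51.00, field guide 41.00 lead.
Best packing: binoculars + sleeping bag + climbing harness + bear canister — 20 kg, 905 total.
Nothing else feasible within 20 kg beats 905.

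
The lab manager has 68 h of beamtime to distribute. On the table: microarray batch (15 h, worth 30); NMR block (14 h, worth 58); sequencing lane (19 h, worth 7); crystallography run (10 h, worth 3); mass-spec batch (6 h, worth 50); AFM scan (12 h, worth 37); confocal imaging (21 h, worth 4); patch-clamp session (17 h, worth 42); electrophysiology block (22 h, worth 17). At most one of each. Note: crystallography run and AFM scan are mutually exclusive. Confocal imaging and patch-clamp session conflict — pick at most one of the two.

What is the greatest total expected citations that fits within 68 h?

217

Density check — mass-spec batch 8.33, NMR block 4.14, AFM scan 3.08 are the best per h.
Microarray batch + NMR block + mass-spec batch + AFM scan + patch-clamp session uses 64 of the 68 h and totals 217.
The closest alternative, NMR block + sequencing lane + mass-spec batch + AFM scan + patch-clamp session, reaches only 194.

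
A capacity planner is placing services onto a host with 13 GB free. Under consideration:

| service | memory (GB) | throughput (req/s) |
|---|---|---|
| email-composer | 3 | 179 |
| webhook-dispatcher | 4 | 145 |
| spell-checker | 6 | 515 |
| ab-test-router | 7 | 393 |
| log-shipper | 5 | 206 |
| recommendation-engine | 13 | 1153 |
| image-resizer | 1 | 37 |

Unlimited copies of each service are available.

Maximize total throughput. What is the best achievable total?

Taking recommendation-engine: 13 GB used, 1153 in throughput.

1153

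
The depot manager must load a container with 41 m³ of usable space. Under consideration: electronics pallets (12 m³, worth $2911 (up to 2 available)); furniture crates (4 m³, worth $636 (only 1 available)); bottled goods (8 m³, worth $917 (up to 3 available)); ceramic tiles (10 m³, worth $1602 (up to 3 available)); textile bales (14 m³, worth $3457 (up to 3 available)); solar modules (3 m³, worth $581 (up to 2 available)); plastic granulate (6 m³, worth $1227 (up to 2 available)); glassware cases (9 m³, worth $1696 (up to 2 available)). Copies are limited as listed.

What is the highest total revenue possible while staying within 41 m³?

Filling by ratio: electronics pallets + 2×textile bales for 9825, with 1 m³ left unused.
Replace textile bales with electronics pallets + solar modules: the trade gains 35 net, giving 9860 at 41 m³.

9860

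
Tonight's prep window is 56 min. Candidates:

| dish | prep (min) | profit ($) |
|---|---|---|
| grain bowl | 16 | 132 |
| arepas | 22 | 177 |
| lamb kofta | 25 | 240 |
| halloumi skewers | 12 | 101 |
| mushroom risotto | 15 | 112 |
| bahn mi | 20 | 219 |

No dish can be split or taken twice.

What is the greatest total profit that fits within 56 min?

Taking the top-ratio dishes first gives lamb kofta + bahn mi for 459 (45 min).
The 25 min tied up in lamb kofta is better spent on arepas + halloumi skewers — total rises to 497 (54 min).
The closest alternative, grain bowl + lamb kofta + mushroom risotto, reaches only 484.

497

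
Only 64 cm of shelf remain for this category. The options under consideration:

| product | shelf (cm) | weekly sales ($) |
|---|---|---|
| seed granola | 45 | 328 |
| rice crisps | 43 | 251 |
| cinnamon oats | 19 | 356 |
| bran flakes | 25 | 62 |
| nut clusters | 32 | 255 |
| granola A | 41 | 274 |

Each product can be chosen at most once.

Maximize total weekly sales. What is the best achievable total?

684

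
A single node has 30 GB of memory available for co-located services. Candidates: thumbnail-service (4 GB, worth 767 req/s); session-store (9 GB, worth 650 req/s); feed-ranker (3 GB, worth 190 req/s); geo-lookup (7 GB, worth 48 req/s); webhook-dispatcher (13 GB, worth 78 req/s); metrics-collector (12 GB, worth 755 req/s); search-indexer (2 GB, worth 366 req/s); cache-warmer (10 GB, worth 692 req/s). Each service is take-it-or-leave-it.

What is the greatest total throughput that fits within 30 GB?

By throughput per GB: thumbnail-service 191.75, search-indexer 183.00, session-store 72.22, cache-warmer 69.20 lead.
Taking the top-ratio services first gives thumbnail-service + session-store + feed-ranker + search-indexer + cache-warmer for 2665 (28 GB).
Replace cache-warmer with metrics-collector: the trade gains 63 net, giving 2728 at 30 GB.
Nothing else within 30 GB beats 2728.

2728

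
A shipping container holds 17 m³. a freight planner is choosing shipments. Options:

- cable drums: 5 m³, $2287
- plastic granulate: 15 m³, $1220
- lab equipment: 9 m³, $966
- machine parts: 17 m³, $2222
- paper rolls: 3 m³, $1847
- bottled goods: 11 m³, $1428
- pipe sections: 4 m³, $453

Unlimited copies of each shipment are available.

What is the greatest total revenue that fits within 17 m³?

9675

Greedy by ratio would take 5×paper rolls: 15 m³ used, total 9235.
Replace paper rolls with cable drums: the trade gains 440 net, giving 9675 at 17 m³.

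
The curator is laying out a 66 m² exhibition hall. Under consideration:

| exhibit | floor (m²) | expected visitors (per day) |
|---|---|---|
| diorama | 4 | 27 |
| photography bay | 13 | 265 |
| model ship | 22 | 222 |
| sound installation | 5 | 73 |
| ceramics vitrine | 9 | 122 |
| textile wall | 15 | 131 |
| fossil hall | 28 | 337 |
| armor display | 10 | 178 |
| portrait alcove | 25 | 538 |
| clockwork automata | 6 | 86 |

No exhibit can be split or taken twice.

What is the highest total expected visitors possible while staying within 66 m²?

1203

Density check — portrait alcove 21.52, photography bay 20.38, armor display 17.80, sound installation 14.60 are the best per m².
Taking the top-ratio exhibits first gives diorama + photography bay + sound installation + armor display + portrait alcove + clockwork automata for 1167 (63 m²).
The 6 m² tied up in clockwork automata is better spent on ceramics vitrine — total rises to 1203 (66 m²).
Runner-up photography bay + ceramics vitrine + armor display + portrait alcove + clockwork automata tops out at 1189.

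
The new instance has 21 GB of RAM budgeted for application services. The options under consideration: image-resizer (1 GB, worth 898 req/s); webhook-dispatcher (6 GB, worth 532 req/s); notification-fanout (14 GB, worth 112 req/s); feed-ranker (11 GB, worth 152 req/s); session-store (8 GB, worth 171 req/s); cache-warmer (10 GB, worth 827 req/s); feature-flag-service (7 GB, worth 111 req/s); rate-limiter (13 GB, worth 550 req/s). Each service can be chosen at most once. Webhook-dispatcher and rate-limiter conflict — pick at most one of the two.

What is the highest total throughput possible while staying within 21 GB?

2257

The ratio ordering already packs tightly: image-resizer + webhook-dispatcher + cache-warmer, 17 GB, 2257.
Runner-up image-resizer + session-store + cache-warmer tops out at 1896.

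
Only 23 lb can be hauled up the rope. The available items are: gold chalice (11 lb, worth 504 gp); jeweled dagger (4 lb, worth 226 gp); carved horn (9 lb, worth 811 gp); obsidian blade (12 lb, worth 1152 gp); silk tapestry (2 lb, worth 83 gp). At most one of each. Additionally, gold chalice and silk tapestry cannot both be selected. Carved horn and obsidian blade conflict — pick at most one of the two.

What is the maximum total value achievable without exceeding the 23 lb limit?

Taking gold chalice + obsidian blade: 23 lb used, 1656 in value.
No other feasible combination exceeds 1656.

1656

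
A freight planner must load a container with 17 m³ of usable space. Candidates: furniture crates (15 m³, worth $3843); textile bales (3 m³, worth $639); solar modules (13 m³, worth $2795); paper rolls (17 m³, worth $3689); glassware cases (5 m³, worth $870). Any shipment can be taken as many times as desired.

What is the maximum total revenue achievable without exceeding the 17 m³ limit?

Taking furniture crates: 15 m³ used, 3843 in revenue.

3843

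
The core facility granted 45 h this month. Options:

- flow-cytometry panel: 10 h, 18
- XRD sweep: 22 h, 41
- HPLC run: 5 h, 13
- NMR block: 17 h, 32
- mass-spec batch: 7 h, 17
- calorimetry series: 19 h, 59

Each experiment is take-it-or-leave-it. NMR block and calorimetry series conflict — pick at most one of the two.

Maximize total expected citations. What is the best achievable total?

Best packing: flow-cytometry panel + HPLC run + mass-spec batch + calorimetry series — 41 h, 107 total.
An exhaustive check of the 64 subsets confirms 107.

107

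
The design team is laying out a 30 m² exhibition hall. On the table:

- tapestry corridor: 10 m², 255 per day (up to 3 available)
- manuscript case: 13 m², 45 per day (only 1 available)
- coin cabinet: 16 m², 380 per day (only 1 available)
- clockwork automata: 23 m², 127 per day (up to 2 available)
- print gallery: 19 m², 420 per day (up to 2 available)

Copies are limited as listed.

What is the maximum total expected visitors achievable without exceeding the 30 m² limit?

765

By expected visitors per m²: tapestry corridor 25.50, coin cabinet 23.75, print gallery 22.11 lead.
Best packing: 3×tapestry corridor — 30 m², 765 total.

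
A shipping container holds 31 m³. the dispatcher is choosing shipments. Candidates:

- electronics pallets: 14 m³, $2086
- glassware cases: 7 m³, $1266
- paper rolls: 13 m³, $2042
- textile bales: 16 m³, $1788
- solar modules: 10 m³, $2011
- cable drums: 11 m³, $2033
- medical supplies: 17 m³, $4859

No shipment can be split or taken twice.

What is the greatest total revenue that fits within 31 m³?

6945

A density-first pass picks solar modules + medical supplies — 6870 at 27 m³.
Replace solar modules with electronics pallets: the trade gains 75 net, giving 6945 at 31 m³.
An exhaustive check of the 128 subsets confirms 6945.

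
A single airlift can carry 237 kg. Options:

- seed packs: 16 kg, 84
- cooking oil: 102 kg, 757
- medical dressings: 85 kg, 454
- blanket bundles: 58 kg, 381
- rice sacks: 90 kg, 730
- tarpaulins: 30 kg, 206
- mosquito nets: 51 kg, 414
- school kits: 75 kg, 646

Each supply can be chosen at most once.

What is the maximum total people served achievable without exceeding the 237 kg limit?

By people served per kg: school kits 8.61, mosquito nets 8.12, rice sacks 8.11 lead.
Taking seed packs + rice sacks + mosquito nets + school kits: 232 kg used, 1874 in people served.
Every other selection either busts 237 kg or fails to beat 1874.

1874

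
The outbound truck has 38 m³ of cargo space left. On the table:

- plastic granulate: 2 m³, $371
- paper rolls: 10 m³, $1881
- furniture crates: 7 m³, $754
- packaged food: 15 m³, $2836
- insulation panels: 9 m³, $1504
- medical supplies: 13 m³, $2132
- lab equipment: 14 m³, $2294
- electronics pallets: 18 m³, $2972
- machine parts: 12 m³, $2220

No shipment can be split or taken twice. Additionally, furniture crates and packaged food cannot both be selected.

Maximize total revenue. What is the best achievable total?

6937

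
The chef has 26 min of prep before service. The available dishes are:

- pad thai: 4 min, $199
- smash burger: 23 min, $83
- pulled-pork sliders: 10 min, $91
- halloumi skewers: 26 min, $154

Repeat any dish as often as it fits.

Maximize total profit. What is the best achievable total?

1194

6×pad thai uses 24 of the 26 min and totals 1194.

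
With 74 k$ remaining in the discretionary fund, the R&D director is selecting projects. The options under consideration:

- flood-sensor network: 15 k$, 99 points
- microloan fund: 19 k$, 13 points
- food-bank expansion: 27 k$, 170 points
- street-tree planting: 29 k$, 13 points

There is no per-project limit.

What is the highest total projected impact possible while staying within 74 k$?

Greedy by ratio would take 4×flood-sensor network: 60 k$ used, total 396.
Dropping flood-sensor network frees 15 k$; slotting in food-bank expansion (27 k$) lifts the total to 467 at 72 k$.
No other feasible combination exceeds 467.

467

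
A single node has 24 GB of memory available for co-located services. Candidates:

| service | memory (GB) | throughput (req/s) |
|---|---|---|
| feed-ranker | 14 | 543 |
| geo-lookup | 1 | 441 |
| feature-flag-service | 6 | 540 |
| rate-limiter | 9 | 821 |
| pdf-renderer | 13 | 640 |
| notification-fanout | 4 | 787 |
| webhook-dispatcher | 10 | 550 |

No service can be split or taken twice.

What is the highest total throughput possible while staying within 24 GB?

Ranking by ratio (throughput/GB): geo-lookup 441.00, notification-fanout 196.75, rate-limiter 91.22, feature-flag-service 90.00.
The ratio heuristic lands on geo-lookup + feature-flag-service + rate-limiter + notification-fanout (2589) but leaves 4 GB idle.
Dropping feature-flag-service frees 6 GB; slotting in webhook-dispatcher (10 GB) lifts the total to 2599 at 24 GB.
Every other selection either busts 24 GB or fails to beat 2599.

2599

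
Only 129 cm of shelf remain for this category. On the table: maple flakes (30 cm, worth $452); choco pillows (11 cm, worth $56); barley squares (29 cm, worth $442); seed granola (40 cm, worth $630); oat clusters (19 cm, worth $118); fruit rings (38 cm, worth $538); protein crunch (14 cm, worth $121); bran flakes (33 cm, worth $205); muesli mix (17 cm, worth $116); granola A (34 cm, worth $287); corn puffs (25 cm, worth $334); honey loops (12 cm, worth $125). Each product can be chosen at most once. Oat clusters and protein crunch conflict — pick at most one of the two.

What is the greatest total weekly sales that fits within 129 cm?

By weekly sales per cm: seed granola 15.75, barley squares 15.24, maple flakes 15.07, fruit rings 14.16 lead.
Taking maple flakes + barley squares + seed granola + corn puffs: 124 cm used, 1858 in weekly sales.
Nothing else feasible within 129 cm beats 1858.

1858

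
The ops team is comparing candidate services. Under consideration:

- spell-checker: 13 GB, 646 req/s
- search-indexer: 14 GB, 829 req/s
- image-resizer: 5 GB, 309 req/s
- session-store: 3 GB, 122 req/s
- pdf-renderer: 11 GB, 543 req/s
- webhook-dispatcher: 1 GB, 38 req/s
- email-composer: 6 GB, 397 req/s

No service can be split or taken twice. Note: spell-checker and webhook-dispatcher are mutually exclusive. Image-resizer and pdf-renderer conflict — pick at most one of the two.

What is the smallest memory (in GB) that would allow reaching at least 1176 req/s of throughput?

Minimise GB subject to total throughput ≥ 1176.
Taking search-indexer + image-resizer + webhook-dispatcher gives 1176 (≥ 1176) for 20 GB.
Any bundle with less than 20 GB falls short of 1176.

20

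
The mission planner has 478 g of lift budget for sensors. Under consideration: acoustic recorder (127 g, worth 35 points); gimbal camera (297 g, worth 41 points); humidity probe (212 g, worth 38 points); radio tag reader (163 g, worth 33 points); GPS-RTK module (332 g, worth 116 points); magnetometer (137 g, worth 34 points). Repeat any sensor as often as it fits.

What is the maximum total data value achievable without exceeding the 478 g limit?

Taking acoustic recorder + GPS-RTK module: 459 g used, 151 in data value.

151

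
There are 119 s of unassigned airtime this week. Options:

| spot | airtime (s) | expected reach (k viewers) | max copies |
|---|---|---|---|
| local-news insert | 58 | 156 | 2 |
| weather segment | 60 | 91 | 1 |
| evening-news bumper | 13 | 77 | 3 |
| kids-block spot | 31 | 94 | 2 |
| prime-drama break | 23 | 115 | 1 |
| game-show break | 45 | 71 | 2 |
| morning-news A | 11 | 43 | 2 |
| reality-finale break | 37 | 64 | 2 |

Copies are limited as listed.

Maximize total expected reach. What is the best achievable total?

3×evening-news bumper + kids-block spot + prime-drama break + 2×morning-news A uses 115 of the 119 s and totals 526.

526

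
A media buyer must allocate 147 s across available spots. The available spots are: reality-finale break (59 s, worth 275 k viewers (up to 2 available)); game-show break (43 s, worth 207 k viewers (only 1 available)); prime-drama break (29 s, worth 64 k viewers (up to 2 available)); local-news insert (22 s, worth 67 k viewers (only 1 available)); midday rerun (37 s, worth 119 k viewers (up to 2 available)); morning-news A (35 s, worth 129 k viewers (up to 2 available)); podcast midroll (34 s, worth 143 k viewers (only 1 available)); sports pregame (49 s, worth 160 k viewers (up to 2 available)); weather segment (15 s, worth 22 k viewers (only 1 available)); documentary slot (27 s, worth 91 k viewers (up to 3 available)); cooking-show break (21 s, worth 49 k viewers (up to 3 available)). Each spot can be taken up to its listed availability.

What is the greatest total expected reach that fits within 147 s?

641

Greedy by ratio would take reality-finale break + game-show break + podcast midroll: 136 s used, total 625.
The 77 s tied up in game-show break and podcast midroll is better spent on reality-finale break + documentary slot — total rises to 641 (145 s).
No other feasible combination exceeds 641.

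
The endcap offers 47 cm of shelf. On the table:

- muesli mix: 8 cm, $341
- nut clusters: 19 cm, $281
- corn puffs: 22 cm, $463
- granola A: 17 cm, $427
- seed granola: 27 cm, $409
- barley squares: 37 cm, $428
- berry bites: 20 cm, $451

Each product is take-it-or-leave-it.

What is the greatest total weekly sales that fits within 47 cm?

1231

By weekly sales per cm: muesli mix 42.62, granola A 25.12, berry bites 22.55, corn puffs 21.05 lead.
The ratio heuristic lands on muesli mix + granola A + berry bites (1219) but leaves 2 cm idle.
Dropping berry bites frees 20 cm; slotting in corn puffs (22 cm) lifts the total to 1231 at 47 cm.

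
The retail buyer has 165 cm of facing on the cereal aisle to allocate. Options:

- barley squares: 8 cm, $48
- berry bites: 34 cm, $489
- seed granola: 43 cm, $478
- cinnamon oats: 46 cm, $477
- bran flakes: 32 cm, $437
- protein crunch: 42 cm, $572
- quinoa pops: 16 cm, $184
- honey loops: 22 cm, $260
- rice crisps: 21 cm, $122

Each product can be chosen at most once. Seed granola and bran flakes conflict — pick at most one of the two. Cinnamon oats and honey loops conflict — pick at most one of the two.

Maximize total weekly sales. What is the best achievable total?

2031

Ranking by ratio (weekly sales/cm): berry bites 14.38, bran flakes 13.66, protein crunch 13.62, honey loops 11.82.
Filling by ratio: barley squares + berry bites + bran flakes + protein crunch + quinoa pops + honey loops for 1990, with 11 cm left unused.
The 32 cm tied up in bran flakes is better spent on seed granola — total rises to 2031 (165 cm).
No other feasible combination exceeds 2031.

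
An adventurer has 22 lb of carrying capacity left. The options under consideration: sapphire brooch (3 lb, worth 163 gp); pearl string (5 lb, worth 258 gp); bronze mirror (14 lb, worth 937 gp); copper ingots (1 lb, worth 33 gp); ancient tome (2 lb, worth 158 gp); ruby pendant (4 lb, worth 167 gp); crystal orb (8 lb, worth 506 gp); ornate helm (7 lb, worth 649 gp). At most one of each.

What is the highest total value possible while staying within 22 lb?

Filling by ratio: sapphire brooch + copper ingots + ancient tome + crystal orb + ornate helm for 1509, with 1 lb left unused.
Dropping sapphire brooch and ancient tome and crystal orb frees 13 lb; slotting in bronze mirror (14 lb) lifts the total to 1619 at 22 lb.
No other feasible combination exceeds 1619.

1619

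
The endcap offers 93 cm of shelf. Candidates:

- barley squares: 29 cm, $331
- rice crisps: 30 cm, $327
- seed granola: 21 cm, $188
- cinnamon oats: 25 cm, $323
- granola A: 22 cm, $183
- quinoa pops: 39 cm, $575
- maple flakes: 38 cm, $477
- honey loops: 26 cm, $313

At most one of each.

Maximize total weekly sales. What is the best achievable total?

1229

By weekly sales per cm: quinoa pops 14.74, cinnamon oats 12.92, maple flakes 12.55, honey loops 12.04 lead.
A density-first pass picks cinnamon oats + quinoa pops + honey loops — 1211 at 90 cm.
Replace honey loops with barley squares: the trade gains 18 net, giving 1229 at 93 cm.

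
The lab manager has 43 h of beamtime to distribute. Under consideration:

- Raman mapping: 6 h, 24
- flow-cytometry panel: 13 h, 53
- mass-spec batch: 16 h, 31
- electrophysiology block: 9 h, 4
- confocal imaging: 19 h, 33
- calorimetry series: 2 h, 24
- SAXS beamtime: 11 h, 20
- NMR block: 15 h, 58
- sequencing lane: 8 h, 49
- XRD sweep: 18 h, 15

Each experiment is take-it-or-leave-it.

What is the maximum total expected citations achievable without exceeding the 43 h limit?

Ranking by ratio (expected citations/h): calorimetry series 12.00, sequencing lane 6.12, flow-cytometry panel 4.08.
The ratio heuristic lands on Raman mapping + flow-cytometry panel + calorimetry series + SAXS beamtime + sequencing lane (170) but leaves 3 h idle.
Dropping calorimetry series and SAXS beamtime frees 13 h; slotting in NMR block (15 h) lifts the total to 184 at 42 h.

184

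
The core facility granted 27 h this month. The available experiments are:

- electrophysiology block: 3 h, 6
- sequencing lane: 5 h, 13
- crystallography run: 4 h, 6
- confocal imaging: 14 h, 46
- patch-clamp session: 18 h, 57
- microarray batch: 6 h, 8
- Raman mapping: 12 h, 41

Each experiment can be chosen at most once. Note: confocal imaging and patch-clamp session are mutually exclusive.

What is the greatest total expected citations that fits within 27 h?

87

By expected citations per h: Raman mapping 3.42, confocal imaging 3.29, patch-clamp session 3.17 lead.
Confocal imaging + Raman mapping uses 26 of the 27 h and totals 87.
Next best is electrophysiology block + sequencing lane + patch-clamp session at 76 (26 h) — short by 11.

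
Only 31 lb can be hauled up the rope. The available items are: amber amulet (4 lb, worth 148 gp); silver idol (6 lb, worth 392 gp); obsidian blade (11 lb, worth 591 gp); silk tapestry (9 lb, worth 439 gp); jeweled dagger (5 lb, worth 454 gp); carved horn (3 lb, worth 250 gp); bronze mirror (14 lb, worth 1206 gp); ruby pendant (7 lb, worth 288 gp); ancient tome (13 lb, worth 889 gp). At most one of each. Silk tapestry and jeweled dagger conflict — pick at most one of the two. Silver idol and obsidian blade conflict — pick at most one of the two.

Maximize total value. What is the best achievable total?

By value per lb: jeweled dagger 90.80, bronze mirror 86.14, carved horn 83.33 lead.
Filling by ratio: silver idol + jeweled dagger + carved horn + bronze mirror for 2302, with 3 lb left unused.
The 11 lb tied up in silver idol and jeweled dagger is better spent on ancient tome — total rises to 2345 (30 lb).
Every other selection either busts 31 lb or breaks a pairing rule or fails to beat 2345.

2345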